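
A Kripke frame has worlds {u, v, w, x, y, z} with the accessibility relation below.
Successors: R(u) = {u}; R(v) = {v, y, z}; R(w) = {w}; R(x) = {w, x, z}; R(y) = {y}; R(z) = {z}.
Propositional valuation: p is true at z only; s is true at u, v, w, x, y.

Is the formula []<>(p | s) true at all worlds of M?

Recall that []ψ holds at a world iff ψ holds at every accessible world, and <>ψ holds iff ψ holds at some accessible world.
Let φ = []<>(p | s). Evaluate φ at each world:
  u (successors {u}): φ is true.
  v (successors {v, y, z}): φ is true.
  w (successors {w}): φ is true.
  x (successors {w, x, z}): φ is true.
  y (successors {y}): φ is true.
  z (successors {z}): φ is true.
For instance, at z:
  At z: []<>(p | s) requires <>(p | s) at every successor {z}.
      At z: <>(p | s) requires p | s at some successor in {z}.
        p | s holds at z, so <>(p | s) is true at z.
  So []<>(p | s) is true at z.

Yes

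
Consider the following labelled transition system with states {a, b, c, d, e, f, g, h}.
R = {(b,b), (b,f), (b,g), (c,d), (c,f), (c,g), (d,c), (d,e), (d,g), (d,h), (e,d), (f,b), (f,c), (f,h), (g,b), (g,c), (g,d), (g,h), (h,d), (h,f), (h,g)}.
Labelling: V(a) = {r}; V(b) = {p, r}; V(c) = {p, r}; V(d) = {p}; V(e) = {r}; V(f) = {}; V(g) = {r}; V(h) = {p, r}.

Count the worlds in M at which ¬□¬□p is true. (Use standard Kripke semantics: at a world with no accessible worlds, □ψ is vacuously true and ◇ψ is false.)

4

Let φ = ¬□¬□p. Evaluate φ at each world:
  a (successors ∅): φ is false.
  b (successors {b, f, g}): φ is true.
  c (successors {d, f, g}): φ is true.
  d (successors {c, e, g, h}): φ is true.
  e (successors {d}): φ is false.
  f (successors {b, c, h}): φ is false.
  g (successors {b, c, d, h}): φ is false.
  h (successors {d, f, g}): φ is true.
For instance, at d:
  At d: □¬□p is false, so ¬□¬□p is true.
    At d: □¬□p requires ¬□p at every successor {c, e, g, h}.
      ¬□p fails at e, so □¬□p is false at d.
Satisfying worlds: {b, c, d, h}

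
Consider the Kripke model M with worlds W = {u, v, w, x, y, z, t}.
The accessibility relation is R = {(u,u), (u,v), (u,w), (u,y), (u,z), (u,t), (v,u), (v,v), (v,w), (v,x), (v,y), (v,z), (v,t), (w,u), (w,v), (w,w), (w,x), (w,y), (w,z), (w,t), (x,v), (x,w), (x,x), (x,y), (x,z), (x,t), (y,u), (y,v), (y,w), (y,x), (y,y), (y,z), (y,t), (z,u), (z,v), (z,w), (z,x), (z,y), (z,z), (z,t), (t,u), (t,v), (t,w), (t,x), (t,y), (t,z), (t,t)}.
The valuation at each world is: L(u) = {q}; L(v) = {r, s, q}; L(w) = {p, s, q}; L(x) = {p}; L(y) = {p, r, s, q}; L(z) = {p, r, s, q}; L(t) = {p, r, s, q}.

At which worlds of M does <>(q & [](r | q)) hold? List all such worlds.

Let φ = <>(q & [](r | q)). Evaluate φ at each world:
  u (successors {u, v, w, y, z, t}): φ is true.
  v (successors {u, v, w, x, y, z, t}): φ is true.
  w (successors {u, v, w, x, y, z, t}): φ is true.
  x (successors {v, w, x, y, z, t}): φ is false.
  y (successors {u, v, w, x, y, z, t}): φ is true.
  z (successors {u, v, w, x, y, z, t}): φ is true.
  t (successors {u, v, w, x, y, z, t}): φ is true.
For instance, at u:
  At u: <>(q & [](r | q)) requires q & [](r | q) at some successor in {u, v, w, y, z, t}.
    q & [](r | q) holds at u, so <>(q & [](r | q)) is true at u.
      At u: q is true, [](r | q) is true, so q & [](r | q) is true.
Satisfying worlds: {u, v, w, y, z, t}

u, v, w, y, z, t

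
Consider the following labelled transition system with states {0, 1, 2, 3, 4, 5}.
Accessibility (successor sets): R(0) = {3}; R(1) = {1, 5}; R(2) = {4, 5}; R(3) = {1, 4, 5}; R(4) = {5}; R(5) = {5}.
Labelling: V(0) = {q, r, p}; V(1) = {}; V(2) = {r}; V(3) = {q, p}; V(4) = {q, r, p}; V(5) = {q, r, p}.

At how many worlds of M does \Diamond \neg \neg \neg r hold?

Recall that \Diamond ψ holds at a world iff ψ holds at some accessible world.
Let φ = \Diamond \neg \neg \neg r. Evaluate φ at each world:
  0 (successors {3}): φ is true.
  1 (successors {1, 5}): φ is true.
  2 (successors {4, 5}): φ is false.
  3 (successors {1, 4, 5}): φ is true.
  4 (successors {5}): φ is false.
  5 (successors {5}): φ is false.
For instance, at 4:
  At 4: \Diamond \neg \neg \neg r requires \neg \neg \neg r at some successor in {5}.
    At 5: \neg \neg \neg r is false.
  So \Diamond \neg \neg \neg r is false at 4.
Satisfying worlds: {0, 1, 3}

3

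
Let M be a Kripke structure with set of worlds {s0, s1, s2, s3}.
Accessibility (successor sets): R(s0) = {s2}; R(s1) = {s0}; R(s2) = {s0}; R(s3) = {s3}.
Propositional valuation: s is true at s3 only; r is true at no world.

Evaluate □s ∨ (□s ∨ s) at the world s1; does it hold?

No

At s1: □s is false, □s ∨ s is false, so □s ∨ (□s ∨ s) is false.
  At s1: □s requires s at every successor {s0}.
    s fails at s0, so □s is false at s1.
  At s1: □s is false, s is false, so □s ∨ s is false.
    At s1: □s requires s at every successor {s0}.
      s fails at s0, so □s is false at s1.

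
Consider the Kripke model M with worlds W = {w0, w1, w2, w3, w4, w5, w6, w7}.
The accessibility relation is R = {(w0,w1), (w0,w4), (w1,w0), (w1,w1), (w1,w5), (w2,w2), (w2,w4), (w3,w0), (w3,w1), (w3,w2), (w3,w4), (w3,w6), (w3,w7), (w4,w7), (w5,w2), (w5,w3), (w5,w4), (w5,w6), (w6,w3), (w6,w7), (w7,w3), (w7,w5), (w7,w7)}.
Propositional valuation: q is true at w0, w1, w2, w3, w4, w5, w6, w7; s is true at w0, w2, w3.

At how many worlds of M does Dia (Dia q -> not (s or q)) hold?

Recall that Dia ψ holds at a world iff ψ holds at some accessible world.
Let φ = Dia (Dia q -> not (s or q)). Evaluate φ at each world:
  w0 (successors {w1, w4}): φ is false.
  w1 (successors {w0, w1, w5}): φ is false.
  w2 (successors {w2, w4}): φ is false.
  w3 (successors {w0, w1, w2, w4, w6, w7}): φ is false.
  w4 (successors {w7}): φ is false.
  w5 (successors {w2, w3, w4, w6}): φ is false.
  w6 (successors {w3, w7}): φ is false.
  w7 (successors {w3, w5, w7}): φ is false.
For instance, at w1:
  At w1: Dia (Dia q -> not (s or q)) requires Dia q -> not (s or q) at some successor in {w0, w1, w5}.
    At w0: Dia q -> not (s or q) is false.
    At w1: Dia q -> not (s or q) is false.
    At w5: Dia q -> not (s or q) is false.
  So Dia (Dia q -> not (s or q)) is false at w1.
Satisfying worlds: none.

0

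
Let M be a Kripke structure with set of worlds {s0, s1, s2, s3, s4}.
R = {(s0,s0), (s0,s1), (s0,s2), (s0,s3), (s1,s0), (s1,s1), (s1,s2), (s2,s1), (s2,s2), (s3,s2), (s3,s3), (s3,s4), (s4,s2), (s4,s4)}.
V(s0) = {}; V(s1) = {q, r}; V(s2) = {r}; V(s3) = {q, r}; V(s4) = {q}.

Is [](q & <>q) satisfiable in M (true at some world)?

No

Let φ = [](q & <>q). Evaluate φ at each world:
  s0 (successors {s0, s1, s2, s3}): φ is false.
  s1 (successors {s0, s1, s2}): φ is false.
  s2 (successors {s1, s2}): φ is false.
  s3 (successors {s2, s3, s4}): φ is false.
  s4 (successors {s2, s4}): φ is false.
For instance, at s1:
  At s1: [](q & <>q) requires q & <>q at every successor {s0, s1, s2}.
    q & <>q fails at s0, so [](q & <>q) is false at s1.
      At s0: q is false, <>q is true, so q & <>q is false.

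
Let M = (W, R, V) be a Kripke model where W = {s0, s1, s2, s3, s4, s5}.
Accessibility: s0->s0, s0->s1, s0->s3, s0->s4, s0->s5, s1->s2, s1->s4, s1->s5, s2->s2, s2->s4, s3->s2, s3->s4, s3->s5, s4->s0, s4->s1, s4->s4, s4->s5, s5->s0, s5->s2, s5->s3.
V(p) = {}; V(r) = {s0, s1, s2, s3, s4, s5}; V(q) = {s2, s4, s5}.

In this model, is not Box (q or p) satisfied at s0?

Yes

Recall that Box ψ holds at a world iff ψ holds at every accessible world, and Dia ψ holds iff ψ holds at some accessible world.
At s0: Box (q or p) is false, so not Box (q or p) is true.
  At s0: Box (q or p) requires q or p at every successor {s0, s1, s3, s4, s5}.
    q or p fails at s0, so Box (q or p) is false at s0.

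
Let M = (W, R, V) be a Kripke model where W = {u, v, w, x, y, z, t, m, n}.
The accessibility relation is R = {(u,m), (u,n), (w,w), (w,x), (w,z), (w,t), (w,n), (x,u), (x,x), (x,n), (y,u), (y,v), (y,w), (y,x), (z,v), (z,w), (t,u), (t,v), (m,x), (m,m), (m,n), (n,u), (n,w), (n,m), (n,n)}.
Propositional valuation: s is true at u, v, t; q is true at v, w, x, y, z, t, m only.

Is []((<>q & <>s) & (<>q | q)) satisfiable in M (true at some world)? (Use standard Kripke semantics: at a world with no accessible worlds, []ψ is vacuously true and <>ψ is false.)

Yes

Let φ = []((<>q & <>s) & (<>q | q)). Evaluate φ at each world:
  u (successors {m, n}): φ is false.
  v (successors ∅): φ is true.
  w (successors {w, x, z, t, n}): φ is true.
  x (successors {u, x, n}): φ is false.
  y (successors {u, v, w, x}): φ is false.
  z (successors {v, w}): φ is false.
  t (successors {u, v}): φ is false.
  m (successors {x, m, n}): φ is false.
  n (successors {u, w, m, n}): φ is false.
Detail at v (witness):
  At v: no accessible worlds, so []((<>q & <>s) & (<>q | q)) holds vacuously.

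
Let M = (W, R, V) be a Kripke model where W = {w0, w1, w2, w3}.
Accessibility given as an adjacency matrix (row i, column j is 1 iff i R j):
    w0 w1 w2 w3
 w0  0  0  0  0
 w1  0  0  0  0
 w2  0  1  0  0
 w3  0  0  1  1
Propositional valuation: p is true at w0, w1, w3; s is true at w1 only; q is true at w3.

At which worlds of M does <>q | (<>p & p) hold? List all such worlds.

w3

Recall that <>ψ holds at a world iff ψ holds at some accessible world.
Let φ = <>q | (<>p & p). Evaluate φ at each world:
  w0 (successors ∅): φ is false.
  w1 (successors ∅): φ is false.
  w2 (successors {w1}): φ is false.
  w3 (successors {w2, w3}): φ is true.
For instance, at w2:
  At w2: <>q is false, <>p & p is false, so <>q | (<>p & p) is false.
    At w2: <>q requires q at some successor in {w1}.
      At w1: q is false.
    So <>q is false at w2.
    At w2: <>p is true, p is false, so <>p & p is false.
      At w2: <>p requires p at some successor in {w1}.
        p holds at w1, so <>p is true at w2.
Satisfying worlds: {w3}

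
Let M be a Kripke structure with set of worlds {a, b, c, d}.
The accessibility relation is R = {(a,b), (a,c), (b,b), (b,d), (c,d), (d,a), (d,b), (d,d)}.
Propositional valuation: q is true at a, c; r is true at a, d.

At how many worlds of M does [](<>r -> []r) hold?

0

Recall that []ψ holds at a world iff ψ holds at every accessible world, and <>ψ holds iff ψ holds at some accessible world.
Let φ = [](<>r -> []r). Evaluate φ at each world:
  a (successors {b, c}): φ is false.
  b (successors {b, d}): φ is false.
  c (successors {d}): φ is false.
  d (successors {a, b, d}): φ is false.
For instance, at d:
  At d: [](<>r -> []r) requires <>r -> []r at every successor {a, b, d}.
    <>r -> []r fails at b, so [](<>r -> []r) is false at d.
      At b: <>r is true, []r is false, so <>r -> []r is false.
Satisfying worlds: none.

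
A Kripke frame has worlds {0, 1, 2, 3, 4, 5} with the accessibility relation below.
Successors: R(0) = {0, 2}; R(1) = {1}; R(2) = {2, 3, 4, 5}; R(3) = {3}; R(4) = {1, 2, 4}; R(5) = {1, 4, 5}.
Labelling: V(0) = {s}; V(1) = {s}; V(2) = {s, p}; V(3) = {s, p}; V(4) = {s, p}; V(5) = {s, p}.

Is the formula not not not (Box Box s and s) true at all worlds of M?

No

Let φ = not not not (Box Box s and s). Evaluate φ at each world:
  0 (successors {0, 2}): φ is false.
  1 (successors {1}): φ is false.
  2 (successors {2, 3, 4, 5}): φ is false.
  3 (successors {3}): φ is false.
  4 (successors {1, 2, 4}): φ is false.
  5 (successors {1, 4, 5}): φ is false.
Detail at 0 (counterexample):
  At 0: not not (Box Box s and s) is true, so not not not (Box Box s and s) is false.
    At 0: not (Box Box s and s) is false, so not not (Box Box s and s) is true.
      At 0: Box Box s and s is true, so not (Box Box s and s) is false.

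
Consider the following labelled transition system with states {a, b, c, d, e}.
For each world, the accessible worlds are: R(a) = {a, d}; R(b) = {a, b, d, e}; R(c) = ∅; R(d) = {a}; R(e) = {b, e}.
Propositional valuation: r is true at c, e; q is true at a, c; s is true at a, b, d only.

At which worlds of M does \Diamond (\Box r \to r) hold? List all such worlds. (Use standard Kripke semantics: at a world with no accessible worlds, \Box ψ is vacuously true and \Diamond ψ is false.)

Let φ = \Diamond (\Box r \to r). Evaluate φ at each world:
  a (successors {a, d}): φ is true.
  b (successors {a, b, d, e}): φ is true.
  c (successors ∅): φ is false.
  d (successors {a}): φ is true.
  e (successors {b, e}): φ is true.
For instance, at d:
  At d: \Diamond (\Box r \to r) requires \Box r \to r at some successor in {a}.
    \Box r \to r holds at a, so \Diamond (\Box r \to r) is true at d.
      At a: \Box r is false, r is false, so \Box r \to r is true.
Satisfying worlds: {a, b, d, e}

a, b, d, e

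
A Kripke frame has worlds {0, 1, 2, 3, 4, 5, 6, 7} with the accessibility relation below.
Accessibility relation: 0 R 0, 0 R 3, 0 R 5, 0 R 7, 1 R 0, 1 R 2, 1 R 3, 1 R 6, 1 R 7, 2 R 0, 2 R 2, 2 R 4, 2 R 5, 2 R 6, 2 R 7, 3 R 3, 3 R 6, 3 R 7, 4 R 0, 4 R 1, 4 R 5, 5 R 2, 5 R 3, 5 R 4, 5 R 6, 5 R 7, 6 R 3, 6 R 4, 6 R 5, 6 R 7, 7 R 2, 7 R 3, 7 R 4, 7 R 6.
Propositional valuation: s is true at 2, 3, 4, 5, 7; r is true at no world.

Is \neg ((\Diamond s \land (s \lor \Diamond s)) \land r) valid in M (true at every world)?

Recall that \Diamond ψ holds at a world iff ψ holds at some accessible world.
Let φ = \neg ((\Diamond s \land (s \lor \Diamond s)) \land r). Evaluate φ at each world:
  0 (successors {0, 3, 5, 7}): φ is true.
  1 (successors {0, 2, 3, 6, 7}): φ is true.
  2 (successors {0, 2, 4, 5, 6, 7}): φ is true.
  3 (successors {3, 6, 7}): φ is true.
  4 (successors {0, 1, 5}): φ is true.
  5 (successors {2, 3, 4, 6, 7}): φ is true.
  6 (successors {3, 4, 5, 7}): φ is true.
  7 (successors {2, 3, 4, 6}): φ is true.
For instance, at 0:
  At 0: (\Diamond s \land (s \lor \Diamond s)) \land r is false, so \neg ((\Diamond s \land (s \lor \Diamond s)) \land r) is true.
    At 0: \Diamond s \land (s \lor \Diamond s) is true, r is false, so (\Diamond s \land (s \lor \Diamond s)) \land r is false.
      At 0: \Diamond s is true, s \lor \Diamond s is true, so \Diamond s \land (s \lor \Diamond s) is true.

Yes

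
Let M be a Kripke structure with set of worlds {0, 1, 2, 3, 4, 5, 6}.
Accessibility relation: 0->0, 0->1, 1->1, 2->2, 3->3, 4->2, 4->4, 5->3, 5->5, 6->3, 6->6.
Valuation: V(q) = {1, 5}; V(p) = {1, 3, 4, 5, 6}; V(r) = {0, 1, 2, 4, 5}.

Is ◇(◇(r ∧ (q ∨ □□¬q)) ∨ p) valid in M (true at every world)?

Yes

Let φ = ◇(◇(r ∧ (q ∨ □□¬q)) ∨ p). Evaluate φ at each world:
  0 (successors {0, 1}): φ is true.
  1 (successors {1}): φ is true.
  2 (successors {2}): φ is true.
  3 (successors {3}): φ is true.
  4 (successors {2, 4}): φ is true.
  5 (successors {3, 5}): φ is true.
  6 (successors {3, 6}): φ is true.
For instance, at 2:
  At 2: ◇(◇(r ∧ (q ∨ □□¬q)) ∨ p) requires ◇(r ∧ (q ∨ □□¬q)) ∨ p at some successor in {2}.
    ◇(r ∧ (q ∨ □□¬q)) ∨ p holds at 2, so ◇(◇(r ∧ (q ∨ □□¬q)) ∨ p) is true at 2.
      At 2: ◇(r ∧ (q ∨ □□¬q)) is true, p is false, so ◇(r ∧ (q ∨ □□¬q)) ∨ p is true.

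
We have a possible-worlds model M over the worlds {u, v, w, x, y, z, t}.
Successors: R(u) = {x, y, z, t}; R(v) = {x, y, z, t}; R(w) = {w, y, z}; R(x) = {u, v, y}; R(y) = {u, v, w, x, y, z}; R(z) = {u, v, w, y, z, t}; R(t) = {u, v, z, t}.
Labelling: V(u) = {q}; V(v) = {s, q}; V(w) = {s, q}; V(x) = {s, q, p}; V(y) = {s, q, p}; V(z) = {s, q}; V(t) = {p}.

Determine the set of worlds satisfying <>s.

Let φ = <>s. Evaluate φ at each world:
  u (successors {x, y, z, t}): φ is true.
  v (successors {x, y, z, t}): φ is true.
  w (successors {w, y, z}): φ is true.
  x (successors {u, v, y}): φ is true.
  y (successors {u, v, w, x, y, z}): φ is true.
  z (successors {u, v, w, y, z, t}): φ is true.
  t (successors {u, v, z, t}): φ is true.
For instance, at y:
  At y: <>s requires s at some successor in {u, v, w, x, y, z}.
    s holds at v, so <>s is true at y.
Satisfying worlds: {u, v, w, x, y, z, t}

u, v, w, x, y, z, t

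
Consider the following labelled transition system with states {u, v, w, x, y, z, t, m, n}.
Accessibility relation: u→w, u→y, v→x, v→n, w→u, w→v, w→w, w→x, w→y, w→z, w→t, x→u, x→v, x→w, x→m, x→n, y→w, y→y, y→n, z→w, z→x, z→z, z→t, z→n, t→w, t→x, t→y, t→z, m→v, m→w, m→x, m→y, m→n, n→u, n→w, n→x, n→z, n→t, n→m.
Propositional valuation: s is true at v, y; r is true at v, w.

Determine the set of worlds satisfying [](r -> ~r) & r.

v

Let φ = [](r -> ~r) & r. Evaluate φ at each world:
  u (successors {w, y}): φ is false.
  v (successors {x, n}): φ is true.
  w (successors {u, v, w, x, y, z, t}): φ is false.
  x (successors {u, v, w, m, n}): φ is false.
  y (successors {w, y, n}): φ is false.
  z (successors {w, x, z, t, n}): φ is false.
  t (successors {w, x, y, z}): φ is false.
  m (successors {v, w, x, y, n}): φ is false.
  n (successors {u, w, x, z, t, m}): φ is false.
For instance, at n:
  At n: [](r -> ~r) is false, r is false, so [](r -> ~r) & r is false.
    At n: [](r -> ~r) requires r -> ~r at every successor {u, w, x, z, t, m}.
      r -> ~r fails at w, so [](r -> ~r) is false at n.
Satisfying worlds: {v}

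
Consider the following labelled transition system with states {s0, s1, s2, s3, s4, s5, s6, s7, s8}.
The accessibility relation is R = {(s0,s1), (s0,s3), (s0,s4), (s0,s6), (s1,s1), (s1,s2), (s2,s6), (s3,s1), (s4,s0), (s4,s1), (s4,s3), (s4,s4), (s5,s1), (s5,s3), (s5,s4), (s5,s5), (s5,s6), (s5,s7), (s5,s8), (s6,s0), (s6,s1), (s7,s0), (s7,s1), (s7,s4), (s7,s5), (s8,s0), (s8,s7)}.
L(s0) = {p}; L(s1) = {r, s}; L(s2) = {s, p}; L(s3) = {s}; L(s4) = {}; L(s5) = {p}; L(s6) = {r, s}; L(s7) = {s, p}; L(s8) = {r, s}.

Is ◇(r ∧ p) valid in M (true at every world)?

Let φ = ◇(r ∧ p). Evaluate φ at each world:
  s0 (successors {s1, s3, s4, s6}): φ is false.
  s1 (successors {s1, s2}): φ is false.
  s2 (successors {s6}): φ is false.
  s3 (successors {s1}): φ is false.
  s4 (successors {s0, s1, s3, s4}): φ is false.
  s5 (successors {s1, s3, s4, s5, s6, s7, s8}): φ is false.
  s6 (successors {s0, s1}): φ is false.
  s7 (successors {s0, s1, s4, s5}): φ is false.
  s8 (successors {s0, s7}): φ is false.
Detail at s0 (counterexample):
  At s0: ◇(r ∧ p) requires r ∧ p at some successor in {s1, s3, s4, s6}.
    At s1: r ∧ p is false.
    At s3: r ∧ p is false.
    At s4: r ∧ p is false.
    At s6: r ∧ p is false.
  So ◇(r ∧ p) is false at s0.

No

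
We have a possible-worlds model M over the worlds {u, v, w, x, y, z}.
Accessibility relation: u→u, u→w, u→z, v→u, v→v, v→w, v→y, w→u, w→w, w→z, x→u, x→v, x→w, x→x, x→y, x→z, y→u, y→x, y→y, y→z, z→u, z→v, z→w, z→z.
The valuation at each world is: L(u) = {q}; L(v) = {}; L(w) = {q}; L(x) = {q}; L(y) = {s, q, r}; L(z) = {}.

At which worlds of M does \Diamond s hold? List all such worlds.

Recall that \Diamond ψ holds at a world iff ψ holds at some accessible world.
Let φ = \Diamond s. Evaluate φ at each world:
  u (successors {u, w, z}): φ is false.
  v (successors {u, v, w, y}): φ is true.
  w (successors {u, w, z}): φ is false.
  x (successors {u, v, w, x, y, z}): φ is true.
  y (successors {u, x, y, z}): φ is true.
  z (successors {u, v, w, z}): φ is false.
For instance, at z:
  At z: \Diamond s requires s at some successor in {u, v, w, z}.
    At u: s is false.
    At v: s is false.
    At w: s is false.
    At z: s is false.
  So \Diamond s is false at z.
Satisfying worlds: {v, x, y}

v, x, y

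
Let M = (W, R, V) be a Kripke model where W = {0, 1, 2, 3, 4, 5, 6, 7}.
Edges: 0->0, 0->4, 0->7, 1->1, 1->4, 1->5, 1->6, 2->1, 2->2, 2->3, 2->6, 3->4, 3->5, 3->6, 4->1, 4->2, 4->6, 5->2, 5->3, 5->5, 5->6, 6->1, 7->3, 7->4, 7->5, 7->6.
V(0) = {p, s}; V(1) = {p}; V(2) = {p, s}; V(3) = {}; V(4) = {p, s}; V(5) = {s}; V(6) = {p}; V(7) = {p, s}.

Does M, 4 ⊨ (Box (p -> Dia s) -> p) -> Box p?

Yes

At 4: Box (p -> Dia s) -> p is true, Box p is true, so (Box (p -> Dia s) -> p) -> Box p is true.
  At 4: Box (p -> Dia s) is false, p is true, so Box (p -> Dia s) -> p is true.
    At 4: Box (p -> Dia s) requires p -> Dia s at every successor {1, 2, 6}.
      p -> Dia s fails at 6, so Box (p -> Dia s) is false at 4.
  At 4: Box p requires p at every successor {1, 2, 6}.
    At 1: p is true.
    At 2: p is true.
    At 6: p is true.
  So Box p is true at 4.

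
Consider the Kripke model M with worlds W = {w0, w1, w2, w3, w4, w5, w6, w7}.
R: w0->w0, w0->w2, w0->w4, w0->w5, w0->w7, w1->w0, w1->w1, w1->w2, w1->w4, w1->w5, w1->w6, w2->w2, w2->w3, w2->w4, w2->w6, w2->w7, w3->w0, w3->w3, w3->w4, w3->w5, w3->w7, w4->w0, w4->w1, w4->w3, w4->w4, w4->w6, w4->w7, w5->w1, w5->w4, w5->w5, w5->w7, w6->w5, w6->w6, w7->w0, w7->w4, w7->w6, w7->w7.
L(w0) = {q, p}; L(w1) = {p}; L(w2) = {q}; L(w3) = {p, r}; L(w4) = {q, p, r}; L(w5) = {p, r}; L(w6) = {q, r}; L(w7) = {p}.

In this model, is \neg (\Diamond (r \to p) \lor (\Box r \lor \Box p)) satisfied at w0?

No

At w0: \Diamond (r \to p) \lor (\Box r \lor \Box p) is true, so \neg (\Diamond (r \to p) \lor (\Box r \lor \Box p)) is false.
  At w0: \Diamond (r \to p) is true, \Box r \lor \Box p is false, so \Diamond (r \to p) \lor (\Box r \lor \Box p) is true.
    At w0: \Diamond (r \to p) requires r \to p at some successor in {w0, w2, w4, w5, w7}.
      r \to p holds at w0, so \Diamond (r \to p) is true at w0.
    At w0: \Box r is false, \Box p is false, so \Box r \lor \Box p is false.
      At w0: \Box r requires r at every successor {w0, w2, w4, w5, w7}.
        r fails at w0, so \Box r is false at w0.
      At w0: \Box p requires p at every successor {w0, w2, w4, w5, w7}.
        p fails at w2, so \Box p is false at w0.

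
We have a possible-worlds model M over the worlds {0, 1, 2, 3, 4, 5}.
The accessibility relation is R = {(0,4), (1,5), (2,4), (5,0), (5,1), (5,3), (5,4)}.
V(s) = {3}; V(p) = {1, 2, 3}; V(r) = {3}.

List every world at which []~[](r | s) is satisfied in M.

Recall that []ψ holds at a world iff ψ holds at every accessible world, and <>ψ holds iff ψ holds at some accessible world.
Let φ = []~[](r | s). Evaluate φ at each world:
  0 (successors {4}): φ is false.
  1 (successors {5}): φ is true.
  2 (successors {4}): φ is false.
  3 (successors ∅): φ is true.
  4 (successors ∅): φ is true.
  5 (successors {0, 1, 3, 4}): φ is false.
For instance, at 5:
  At 5: []~[](r | s) requires ~[](r | s) at every successor {0, 1, 3, 4}.
    ~[](r | s) fails at 3, so []~[](r | s) is false at 5.
      At 3: [](r | s) is true, so ~[](r | s) is false.
Satisfying worlds: {1, 3, 4}

1, 3, 4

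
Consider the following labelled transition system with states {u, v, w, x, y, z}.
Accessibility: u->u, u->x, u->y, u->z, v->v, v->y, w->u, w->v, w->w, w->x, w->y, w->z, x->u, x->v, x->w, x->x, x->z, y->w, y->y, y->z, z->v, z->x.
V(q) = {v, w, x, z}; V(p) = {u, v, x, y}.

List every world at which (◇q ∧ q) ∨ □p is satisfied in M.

Let φ = (◇q ∧ q) ∨ □p. Evaluate φ at each world:
  u (successors {u, x, y, z}): φ is false.
  v (successors {v, y}): φ is true.
  w (successors {u, v, w, x, y, z}): φ is true.
  x (successors {u, v, w, x, z}): φ is true.
  y (successors {w, y, z}): φ is false.
  z (successors {v, x}): φ is true.
For instance, at x:
  At x: ◇q ∧ q is true, □p is false, so (◇q ∧ q) ∨ □p is true.
    At x: ◇q is true, q is true, so ◇q ∧ q is true.
      At x: ◇q requires q at some successor in {u, v, w, x, z}.
        q holds at v, so ◇q is true at x.
    At x: □p requires p at every successor {u, v, w, x, z}.
      p fails at w, so □p is false at x.
Satisfying worlds: {v, w, x, z}

v, w, x, z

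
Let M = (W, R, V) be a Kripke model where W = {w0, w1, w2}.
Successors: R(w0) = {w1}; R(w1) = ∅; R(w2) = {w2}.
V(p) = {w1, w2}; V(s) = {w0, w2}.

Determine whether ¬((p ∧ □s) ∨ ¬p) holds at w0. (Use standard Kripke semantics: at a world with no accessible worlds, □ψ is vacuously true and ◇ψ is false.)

Recall that □ψ holds at a world iff ψ holds at every accessible world, and ◇ψ holds iff ψ holds at some accessible world.
At w0: (p ∧ □s) ∨ ¬p is true, so ¬((p ∧ □s) ∨ ¬p) is false.
  At w0: p ∧ □s is false, ¬p is true, so (p ∧ □s) ∨ ¬p is true.
    At w0: p is false, □s is false, so p ∧ □s is false.
      At w0: □s requires s at every successor {w1}.
        s fails at w1, so □s is false at w0.

No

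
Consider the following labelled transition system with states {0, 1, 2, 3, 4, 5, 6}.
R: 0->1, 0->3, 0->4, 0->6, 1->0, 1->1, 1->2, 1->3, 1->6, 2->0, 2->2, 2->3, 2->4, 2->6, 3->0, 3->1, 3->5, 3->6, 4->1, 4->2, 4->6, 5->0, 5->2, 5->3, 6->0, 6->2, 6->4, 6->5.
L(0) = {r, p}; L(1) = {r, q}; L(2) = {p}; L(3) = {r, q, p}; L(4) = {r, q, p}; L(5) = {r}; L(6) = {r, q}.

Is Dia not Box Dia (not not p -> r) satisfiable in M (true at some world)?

Let φ = Dia not Box Dia (not not p -> r). Evaluate φ at each world:
  0 (successors {1, 3, 4, 6}): φ is false.
  1 (successors {0, 1, 2, 3, 6}): φ is false.
  2 (successors {0, 2, 3, 4, 6}): φ is false.
  3 (successors {0, 1, 5, 6}): φ is false.
  4 (successors {1, 2, 6}): φ is false.
  5 (successors {0, 2, 3}): φ is false.
  6 (successors {0, 2, 4, 5}): φ is false.
For instance, at 6:
  At 6: Dia not Box Dia (not not p -> r) requires not Box Dia (not not p -> r) at some successor in {0, 2, 4, 5}.
    At 0: not Box Dia (not not p -> r) is false.
    At 2: not Box Dia (not not p -> r) is false.
    At 4: not Box Dia (not not p -> r) is false.
    At 5: not Box Dia (not not p -> r) is false.
  So Dia not Box Dia (not not p -> r) is false at 6.

No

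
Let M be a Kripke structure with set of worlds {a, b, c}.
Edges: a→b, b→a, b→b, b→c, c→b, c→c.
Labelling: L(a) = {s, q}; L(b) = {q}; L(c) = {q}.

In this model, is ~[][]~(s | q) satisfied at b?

Yes

At b: [][]~(s | q) is false, so ~[][]~(s | q) is true.
  At b: [][]~(s | q) requires []~(s | q) at every successor {a, b, c}.
    []~(s | q) fails at a, so [][]~(s | q) is false at b.
      At a: []~(s | q) requires ~(s | q) at every successor {b}.
        ~(s | q) fails at b, so []~(s | q) is false at a.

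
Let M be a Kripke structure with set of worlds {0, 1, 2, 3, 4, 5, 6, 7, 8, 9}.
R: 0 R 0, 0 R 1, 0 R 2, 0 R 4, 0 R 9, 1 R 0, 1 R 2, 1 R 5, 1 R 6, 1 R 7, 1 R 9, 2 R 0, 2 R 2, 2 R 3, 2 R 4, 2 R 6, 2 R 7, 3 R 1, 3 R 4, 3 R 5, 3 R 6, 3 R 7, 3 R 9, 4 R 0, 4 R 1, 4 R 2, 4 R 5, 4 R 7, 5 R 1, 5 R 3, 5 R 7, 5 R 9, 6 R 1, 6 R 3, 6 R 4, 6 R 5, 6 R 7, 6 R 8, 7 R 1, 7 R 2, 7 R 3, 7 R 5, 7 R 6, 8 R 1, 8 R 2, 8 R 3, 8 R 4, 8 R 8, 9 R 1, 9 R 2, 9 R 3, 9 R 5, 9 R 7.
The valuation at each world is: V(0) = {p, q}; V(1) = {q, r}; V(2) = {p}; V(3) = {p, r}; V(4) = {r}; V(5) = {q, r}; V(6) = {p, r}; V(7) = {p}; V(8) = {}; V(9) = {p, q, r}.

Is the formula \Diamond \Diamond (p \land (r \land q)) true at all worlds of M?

Recall that \Diamond ψ holds at a world iff ψ holds at some accessible world.
Let φ = \Diamond \Diamond (p \land (r \land q)). Evaluate φ at each world:
  0 (successors {0, 1, 2, 4, 9}): φ is true.
  1 (successors {0, 2, 5, 6, 7, 9}): φ is true.
  2 (successors {0, 2, 3, 4, 6, 7}): φ is true.
  3 (successors {1, 4, 5, 6, 7, 9}): φ is true.
  4 (successors {0, 1, 2, 5, 7}): φ is true.
  5 (successors {1, 3, 7, 9}): φ is true.
  6 (successors {1, 3, 4, 5, 7, 8}): φ is true.
  7 (successors {1, 2, 3, 5, 6}): φ is true.
  8 (successors {1, 2, 3, 4, 8}): φ is true.
  9 (successors {1, 2, 3, 5, 7}): φ is true.
For instance, at 1:
  At 1: \Diamond \Diamond (p \land (r \land q)) requires \Diamond (p \land (r \land q)) at some successor in {0, 2, 5, 6, 7, 9}.
    \Diamond (p \land (r \land q)) holds at 0, so \Diamond \Diamond (p \land (r \land q)) is true at 1.
      At 0: \Diamond (p \land (r \land q)) requires p \land (r \land q) at some successor in {0, 1, 2, 4, 9}.
        p \land (r \land q) holds at 9, so \Diamond (p \land (r \land q)) is true at 0.

Yes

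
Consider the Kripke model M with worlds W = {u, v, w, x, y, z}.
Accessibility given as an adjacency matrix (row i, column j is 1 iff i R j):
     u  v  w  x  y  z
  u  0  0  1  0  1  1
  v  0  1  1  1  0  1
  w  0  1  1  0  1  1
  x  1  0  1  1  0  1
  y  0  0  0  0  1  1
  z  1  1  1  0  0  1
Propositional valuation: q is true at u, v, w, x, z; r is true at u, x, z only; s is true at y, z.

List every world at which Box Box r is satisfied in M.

none

Let φ = Box Box r. Evaluate φ at each world:
  u (successors {w, y, z}): φ is false.
  v (successors {v, w, x, z}): φ is false.
  w (successors {v, w, y, z}): φ is false.
  x (successors {u, w, x, z}): φ is false.
  y (successors {y, z}): φ is false.
  z (successors {u, v, w, z}): φ is false.
For instance, at u:
  At u: Box Box r requires Box r at every successor {w, y, z}.
    Box r fails at w, so Box Box r is false at u.
      At w: Box r requires r at every successor {v, w, y, z}.
        r fails at v, so Box r is false at w.
Satisfying worlds: none.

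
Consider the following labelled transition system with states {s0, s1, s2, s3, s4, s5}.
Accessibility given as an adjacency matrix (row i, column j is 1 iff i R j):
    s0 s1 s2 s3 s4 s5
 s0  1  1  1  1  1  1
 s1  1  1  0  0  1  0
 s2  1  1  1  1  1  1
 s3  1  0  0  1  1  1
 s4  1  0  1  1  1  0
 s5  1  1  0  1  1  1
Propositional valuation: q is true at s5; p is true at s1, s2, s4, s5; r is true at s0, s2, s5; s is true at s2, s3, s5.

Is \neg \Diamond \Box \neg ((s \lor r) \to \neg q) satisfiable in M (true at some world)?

Yes

Let φ = \neg \Diamond \Box \neg ((s \lor r) \to \neg q). Evaluate φ at each world:
  s0 (successors {s0, s1, s2, s3, s4, s5}): φ is true.
  s1 (successors {s0, s1, s4}): φ is true.
  s2 (successors {s0, s1, s2, s3, s4, s5}): φ is true.
  s3 (successors {s0, s3, s4, s5}): φ is true.
  s4 (successors {s0, s2, s3, s4}): φ is true.
  s5 (successors {s0, s1, s3, s4, s5}): φ is true.
Detail at s0 (witness):
  At s0: \Diamond \Box \neg ((s \lor r) \to \neg q) is false, so \neg \Diamond \Box \neg ((s \lor r) \to \neg q) is true.
    At s0: \Diamond \Box \neg ((s \lor r) \to \neg q) requires \Box \neg ((s \lor r) \to \neg q) at some successor in {s0, s1, s2, s3, s4, s5}.
      At s0: \Box \neg ((s \lor r) \to \neg q) is false.
      At s1: \Box \neg ((s \lor r) \to \neg q) is false.
      At s2: \Box \neg ((s \lor r) \to \neg q) is false.
      At s3: \Box \neg ((s \lor r) \to \neg q) is false.
      At s4: \Box \neg ((s \lor r) \to \neg q) is false.
      At s5: \Box \neg ((s \lor r) \to \neg q) is false.
    So \Diamond \Box \neg ((s \lor r) \to \neg q) is false at s0.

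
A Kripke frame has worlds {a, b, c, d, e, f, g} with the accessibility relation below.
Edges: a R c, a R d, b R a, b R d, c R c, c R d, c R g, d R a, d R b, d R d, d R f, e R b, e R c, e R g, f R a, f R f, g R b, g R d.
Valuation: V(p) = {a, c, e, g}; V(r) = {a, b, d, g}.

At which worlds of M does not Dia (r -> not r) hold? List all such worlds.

Let φ = not Dia (r -> not r). Evaluate φ at each world:
  a (successors {c, d}): φ is false.
  b (successors {a, d}): φ is true.
  c (successors {c, d, g}): φ is false.
  d (successors {a, b, d, f}): φ is false.
  e (successors {b, c, g}): φ is false.
  f (successors {a, f}): φ is false.
  g (successors {b, d}): φ is true.
For instance, at g:
  At g: Dia (r -> not r) is false, so not Dia (r -> not r) is true.
    At g: Dia (r -> not r) requires r -> not r at some successor in {b, d}.
      At b: r -> not r is false.
      At d: r -> not r is false.
    So Dia (r -> not r) is false at g.
Satisfying worlds: {b, g}

b, g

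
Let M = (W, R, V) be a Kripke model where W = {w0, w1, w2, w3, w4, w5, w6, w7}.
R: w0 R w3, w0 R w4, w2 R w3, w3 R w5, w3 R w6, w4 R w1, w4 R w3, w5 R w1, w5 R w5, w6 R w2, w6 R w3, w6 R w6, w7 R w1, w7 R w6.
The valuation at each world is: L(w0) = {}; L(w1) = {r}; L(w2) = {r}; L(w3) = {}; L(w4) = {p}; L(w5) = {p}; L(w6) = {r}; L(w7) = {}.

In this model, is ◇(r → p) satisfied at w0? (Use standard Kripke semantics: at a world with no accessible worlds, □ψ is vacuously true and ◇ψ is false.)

At w0: ◇(r → p) requires r → p at some successor in {w3, w4}.
  r → p holds at w3, so ◇(r → p) is true at w0.

Yes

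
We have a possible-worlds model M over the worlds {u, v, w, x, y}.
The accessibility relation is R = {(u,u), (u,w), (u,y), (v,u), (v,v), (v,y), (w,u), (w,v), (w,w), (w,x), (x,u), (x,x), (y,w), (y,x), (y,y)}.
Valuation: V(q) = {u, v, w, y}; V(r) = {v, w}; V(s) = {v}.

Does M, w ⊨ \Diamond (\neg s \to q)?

At w: \Diamond (\neg s \to q) requires \neg s \to q at some successor in {u, v, w, x}.
  \neg s \to q holds at u, so \Diamond (\neg s \to q) is true at w.

Yes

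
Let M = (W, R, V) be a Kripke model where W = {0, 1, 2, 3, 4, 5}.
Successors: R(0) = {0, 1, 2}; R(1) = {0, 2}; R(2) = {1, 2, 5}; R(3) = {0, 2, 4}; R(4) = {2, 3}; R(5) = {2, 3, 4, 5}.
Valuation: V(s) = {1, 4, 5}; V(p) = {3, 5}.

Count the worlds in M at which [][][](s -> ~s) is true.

Let φ = [][][](s -> ~s). Evaluate φ at each world:
  0 (successors {0, 1, 2}): φ is false.
  1 (successors {0, 2}): φ is false.
  2 (successors {1, 2, 5}): φ is false.
  3 (successors {0, 2, 4}): φ is false.
  4 (successors {2, 3}): φ is false.
  5 (successors {2, 3, 4, 5}): φ is false.
For instance, at 3:
  At 3: [][][](s -> ~s) requires [][](s -> ~s) at every successor {0, 2, 4}.
    [][](s -> ~s) fails at 0, so [][][](s -> ~s) is false at 3.
      At 0: [][](s -> ~s) requires [](s -> ~s) at every successor {0, 1, 2}.
        [](s -> ~s) fails at 0, so [][](s -> ~s) is false at 0.
Satisfying worlds: none.

0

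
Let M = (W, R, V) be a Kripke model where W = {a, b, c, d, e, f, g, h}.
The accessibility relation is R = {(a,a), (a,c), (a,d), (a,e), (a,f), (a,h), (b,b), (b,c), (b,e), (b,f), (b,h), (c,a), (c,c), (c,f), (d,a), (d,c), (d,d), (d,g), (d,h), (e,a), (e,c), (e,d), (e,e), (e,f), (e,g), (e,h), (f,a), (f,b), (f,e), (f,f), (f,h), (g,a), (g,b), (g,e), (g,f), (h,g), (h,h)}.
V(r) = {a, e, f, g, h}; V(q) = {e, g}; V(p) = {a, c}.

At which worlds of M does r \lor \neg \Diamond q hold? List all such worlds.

a, c, e, f, g, h

Let φ = r \lor \neg \Diamond q. Evaluate φ at each world:
  a (successors {a, c, d, e, f, h}): φ is true.
  b (successors {b, c, e, f, h}): φ is false.
  c (successors {a, c, f}): φ is true.
  d (successors {a, c, d, g, h}): φ is false.
  e (successors {a, c, d, e, f, g, h}): φ is true.
  f (successors {a, b, e, f, h}): φ is true.
  g (successors {a, b, e, f}): φ is true.
  h (successors {g, h}): φ is true.
For instance, at e:
  At e: r is true, \neg \Diamond q is false, so r \lor \neg \Diamond q is true.
    At e: \Diamond q is true, so \neg \Diamond q is false.
      At e: \Diamond q requires q at some successor in {a, c, d, e, f, g, h}.
        q holds at e, so \Diamond q is true at e.
Satisfying worlds: {a, c, e, f, g, h}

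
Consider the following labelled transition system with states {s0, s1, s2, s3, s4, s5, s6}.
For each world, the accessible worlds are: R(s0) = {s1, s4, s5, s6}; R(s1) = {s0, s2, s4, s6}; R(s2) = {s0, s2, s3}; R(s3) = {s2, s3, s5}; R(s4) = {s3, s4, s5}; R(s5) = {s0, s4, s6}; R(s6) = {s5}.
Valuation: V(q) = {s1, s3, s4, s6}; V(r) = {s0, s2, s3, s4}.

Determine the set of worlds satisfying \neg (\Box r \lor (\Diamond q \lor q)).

Let φ = \neg (\Box r \lor (\Diamond q \lor q)). Evaluate φ at each world:
  s0 (successors {s1, s4, s5, s6}): φ is false.
  s1 (successors {s0, s2, s4, s6}): φ is false.
  s2 (successors {s0, s2, s3}): φ is false.
  s3 (successors {s2, s3, s5}): φ is false.
  s4 (successors {s3, s4, s5}): φ is false.
  s5 (successors {s0, s4, s6}): φ is false.
  s6 (successors {s5}): φ is false.
For instance, at s1:
  At s1: \Box r \lor (\Diamond q \lor q) is true, so \neg (\Box r \lor (\Diamond q \lor q)) is false.
    At s1: \Box r is false, \Diamond q \lor q is true, so \Box r \lor (\Diamond q \lor q) is true.
      At s1: \Box r requires r at every successor {s0, s2, s4, s6}.
        r fails at s6, so \Box r is false at s1.
      At s1: \Diamond q is true, q is true, so \Diamond q \lor q is true.
Satisfying worlds: none.

none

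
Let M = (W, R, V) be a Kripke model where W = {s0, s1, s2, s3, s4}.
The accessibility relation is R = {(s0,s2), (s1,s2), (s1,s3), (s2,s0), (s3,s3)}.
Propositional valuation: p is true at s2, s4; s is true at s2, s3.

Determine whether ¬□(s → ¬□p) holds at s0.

At s0: □(s → ¬□p) is true, so ¬□(s → ¬□p) is false.
  At s0: □(s → ¬□p) requires s → ¬□p at every successor {s2}.
      At s2: s is true, ¬□p is true, so s → ¬□p is true.
  So □(s → ¬□p) is true at s0.

No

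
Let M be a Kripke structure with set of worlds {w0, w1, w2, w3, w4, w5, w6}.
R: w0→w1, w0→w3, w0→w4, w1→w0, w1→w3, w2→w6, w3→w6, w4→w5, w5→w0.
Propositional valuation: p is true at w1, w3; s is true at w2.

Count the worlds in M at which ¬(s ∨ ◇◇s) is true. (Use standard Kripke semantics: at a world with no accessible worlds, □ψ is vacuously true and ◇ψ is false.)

6

Let φ = ¬(s ∨ ◇◇s). Evaluate φ at each world:
  w0 (successors {w1, w3, w4}): φ is true.
  w1 (successors {w0, w3}): φ is true.
  w2 (successors {w6}): φ is false.
  w3 (successors {w6}): φ is true.
  w4 (successors {w5}): φ is true.
  w5 (successors {w0}): φ is true.
  w6 (successors ∅): φ is true.
For instance, at w3:
  At w3: s ∨ ◇◇s is false, so ¬(s ∨ ◇◇s) is true.
    At w3: s is false, ◇◇s is false, so s ∨ ◇◇s is false.
      At w3: ◇◇s requires ◇s at some successor in {w6}.
        At w6: ◇s is false.
      So ◇◇s is false at w3.
Satisfying worlds: {w0, w1, w3, w4, w5, w6}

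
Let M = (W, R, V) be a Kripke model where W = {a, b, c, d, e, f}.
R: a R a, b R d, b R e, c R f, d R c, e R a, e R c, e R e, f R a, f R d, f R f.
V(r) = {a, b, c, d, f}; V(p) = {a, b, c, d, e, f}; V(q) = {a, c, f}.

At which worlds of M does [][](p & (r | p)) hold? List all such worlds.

a, b, c, d, e, f

Let φ = [][](p & (r | p)). Evaluate φ at each world:
  a (successors {a}): φ is true.
  b (successors {d, e}): φ is true.
  c (successors {f}): φ is true.
  d (successors {c}): φ is true.
  e (successors {a, c, e}): φ is true.
  f (successors {a, d, f}): φ is true.
For instance, at b:
  At b: [][](p & (r | p)) requires [](p & (r | p)) at every successor {d, e}.
      At d: [](p & (r | p)) requires p & (r | p) at every successor {c}.
        At c: p & (r | p) is true.
      So [](p & (r | p)) is true at d.
      At e: [](p & (r | p)) requires p & (r | p) at every successor {a, c, e}.
        At a: p & (r | p) is true.
        At c: p & (r | p) is true.
        At e: p & (r | p) is true.
      So [](p & (r | p)) is true at e.
  So [][](p & (r | p)) is true at b.
Satisfying worlds: {a, b, c, d, e, f}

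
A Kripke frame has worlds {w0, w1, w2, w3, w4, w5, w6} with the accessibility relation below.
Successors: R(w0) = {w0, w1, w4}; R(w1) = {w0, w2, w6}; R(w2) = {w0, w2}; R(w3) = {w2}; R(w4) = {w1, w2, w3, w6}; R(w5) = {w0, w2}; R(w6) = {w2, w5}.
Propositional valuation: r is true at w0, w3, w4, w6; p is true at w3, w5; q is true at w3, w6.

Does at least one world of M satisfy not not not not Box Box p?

Let φ = not not not not Box Box p. Evaluate φ at each world:
  w0 (successors {w0, w1, w4}): φ is false.
  w1 (successors {w0, w2, w6}): φ is false.
  w2 (successors {w0, w2}): φ is false.
  w3 (successors {w2}): φ is false.
  w4 (successors {w1, w2, w3, w6}): φ is false.
  w5 (successors {w0, w2}): φ is false.
  w6 (successors {w2, w5}): φ is false.
For instance, at w4:
  At w4: not not not Box Box p is true, so not not not not Box Box p is false.
    At w4: not not Box Box p is false, so not not not Box Box p is true.
      At w4: not Box Box p is true, so not not Box Box p is false.

No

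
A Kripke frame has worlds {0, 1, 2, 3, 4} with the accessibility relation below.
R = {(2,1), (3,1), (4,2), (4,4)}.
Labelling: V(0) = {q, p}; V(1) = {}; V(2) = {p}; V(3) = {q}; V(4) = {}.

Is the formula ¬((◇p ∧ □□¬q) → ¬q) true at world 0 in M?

No

At 0: (◇p ∧ □□¬q) → ¬q is true, so ¬((◇p ∧ □□¬q) → ¬q) is false.
  At 0: ◇p ∧ □□¬q is false, ¬q is false, so (◇p ∧ □□¬q) → ¬q is true.
    At 0: ◇p is false, □□¬q is true, so ◇p ∧ □□¬q is false.
      At 0: no accessible worlds, so ◇p is false.
      At 0: no accessible worlds, so □□¬q holds vacuously.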